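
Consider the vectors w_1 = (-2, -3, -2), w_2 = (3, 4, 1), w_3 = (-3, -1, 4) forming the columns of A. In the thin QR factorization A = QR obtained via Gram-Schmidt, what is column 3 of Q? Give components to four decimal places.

q_1 = w_1/‖w_1‖ = (-2, -3, -2)/4.1231 = (-0.4851, -0.7276, -0.4851).
r_{12} = q_1·w_2 = -4.8507.
u_2 = w_2 + 4.8507·q_1 = (0.6471, 0.4706, -1.3529).
‖u_2‖ = 1.5718, so q_2 = (0.4117, 0.2994, -0.8608).
r_{13} = q_1·w_3 = 0.2425; r_{23} = q_2·w_3 = -4.9774.
u_3 = w_3 − 0.2425·q_1 + 4.9774·q_2 = (-0.8333, 0.6667, -0.1667).
‖u_3‖ = 1.0801, so q_3 = (-0.7715, 0.6172, -0.1543).

q_3 = (-0.7715, 0.6172, -0.1543)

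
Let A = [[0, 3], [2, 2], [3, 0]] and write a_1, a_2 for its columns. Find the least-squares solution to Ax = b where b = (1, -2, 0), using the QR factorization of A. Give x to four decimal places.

a_1 = (0, 2, 3); ‖a_1‖ = 3.6056, so q_1 = (0.0000, 0.5547, 0.8321).
q_1·a_2 = 0.0000·3 + 0.5547·2 + 0.8321·0 = 1.1094.
u_2 = a_2 − 1.1094·q_1 = (3.0000, 1.3846, -0.9231).
‖u_2‖ = 3.4306, so q_2 = (0.8745, 0.4036, -0.2691).
Qᵀb = (-1.1094, 0.0673).
Back-substitute: x_2 = 0.0673/3.4306 = 0.0196.
x_1 = (-1.1094 − 1.1094·0.0196)/3.6056 = -0.3137.

x = (-0.3137, 0.0196)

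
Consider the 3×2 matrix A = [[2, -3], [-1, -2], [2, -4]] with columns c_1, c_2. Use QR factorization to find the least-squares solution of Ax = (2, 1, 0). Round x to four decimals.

x = (-0.0769, -0.3077)

c_1 = (2, -1, 2); ‖c_1‖ = 3.0000, so q_1 = (0.6667, -0.3333, 0.6667).
q_1·c_2 = 0.6667·(-3) + (-0.3333)·(-2) + 0.6667·(-4) = -4.0000.
u_2 = c_2 + 4.0000·q_1 = (-0.3333, -3.3333, -1.3333).
‖u_2‖ = 3.6056, so q_2 = (-0.0925, -0.9245, -0.3698).
Qᵀb = (1.0000, -1.1094).
Back-substitute: x_2 = -1.1094/3.6056 = -0.3077.
x_1 = (1.0000 + 4.0000·(-0.3077))/3.0000 = -0.0769.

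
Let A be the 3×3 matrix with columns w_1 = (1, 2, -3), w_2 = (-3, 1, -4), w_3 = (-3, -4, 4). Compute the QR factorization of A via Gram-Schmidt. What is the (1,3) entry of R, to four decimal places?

w_1 = (1, 2, -3); ‖w_1‖ = 3.7417, so q_1 = (0.2673, 0.5345, -0.8018).
r_{13} = q_1·w_3 = -6.1470.

r_{13} = -6.1470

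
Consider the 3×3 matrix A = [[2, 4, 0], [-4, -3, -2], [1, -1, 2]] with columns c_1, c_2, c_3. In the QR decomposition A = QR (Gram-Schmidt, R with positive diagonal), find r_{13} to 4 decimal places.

r_{13} = 2.1822

e_1 = c_1/‖c_1‖ = (2, -4, 1)/4.5826 = (0.4364, -0.8729, 0.2182).
r_{13} = e_1·c_3 = 2.1822.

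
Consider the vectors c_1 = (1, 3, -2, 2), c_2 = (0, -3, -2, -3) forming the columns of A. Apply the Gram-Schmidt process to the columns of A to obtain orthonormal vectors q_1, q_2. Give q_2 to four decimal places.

q_1 = c_1/‖c_1‖ = (1, 3, -2, 2)/4.2426 = (0.2357, 0.7071, -0.4714, 0.4714).
r_{12} = q_1·c_2 = -2.5927.
u_2 = c_2 + 2.5927·q_1 = (0.6111, -1.1667, -3.2222, -1.7778).
‖u_2‖ = 3.9087, so q_2 = (0.1563, -0.2985, -0.8244, -0.4548).

q_2 = (0.1563, -0.2985, -0.8244, -0.4548)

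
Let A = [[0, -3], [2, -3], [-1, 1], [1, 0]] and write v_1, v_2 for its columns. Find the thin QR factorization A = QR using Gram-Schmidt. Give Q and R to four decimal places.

Q = [[0.0000, -0.9115], [0.8165, -0.2025], [-0.4082, -0.0506], [0.4082, 0.3545]], R = [[2.4495, -2.8577], [0.0000, 3.2914]]

v_1 = (0, 2, -1, 1); ‖v_1‖ = 2.4495, so e_1 = (0.0000, 0.8165, -0.4082, 0.4082).
e_1·v_2 = 0.0000·(-3) + 0.8165·(-3) + (-0.4082)·1 + 0.4082·0 = -2.8577.
u_2 = v_2 + 2.8577·e_1 = (-3.0000, -0.6667, -0.1667, 1.1667).
‖u_2‖ = 3.2914, so e_2 = (-0.9115, -0.2025, -0.0506, 0.3545).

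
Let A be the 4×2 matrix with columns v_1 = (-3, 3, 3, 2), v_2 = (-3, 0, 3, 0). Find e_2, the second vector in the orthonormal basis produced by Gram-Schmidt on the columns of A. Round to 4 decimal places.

e_1 = v_1/‖v_1‖ = (-3, 3, 3, 2)/5.5678 = (-0.5388, 0.5388, 0.5388, 0.3592).
r_{12} = e_1·v_2 = 3.2329.
u_2 = v_2 − 3.2329·e_1 = (-1.2581, -1.7419, 1.2581, -1.1613).
‖u_2‖ = 2.7474, so e_2 = (-0.4579, -0.6340, 0.4579, -0.4227).

e_2 = (-0.4579, -0.6340, 0.4579, -0.4227)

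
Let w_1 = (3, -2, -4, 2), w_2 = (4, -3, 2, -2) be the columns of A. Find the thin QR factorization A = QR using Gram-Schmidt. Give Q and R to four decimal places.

Q = [[0.5222, 0.6116], [-0.3482, -0.4667], [-0.6963, 0.4828], [0.3482, -0.4184]], R = [[5.7446, 1.0445], [0.0000, 5.6488]]

w_1 = (3, -2, -4, 2); ‖w_1‖ = 5.7446, so q_1 = (0.5222, -0.3482, -0.6963, 0.3482).
q_1·w_2 = 0.5222·4 + (-0.3482)·(-3) + (-0.6963)·2 + 0.3482·(-2) = 1.0445.
u_2 = w_2 − 1.0445·q_1 = (3.4545, -2.6364, 2.7273, -2.3636).
‖u_2‖ = 5.6488, so q_2 = (0.6116, -0.4667, 0.4828, -0.4184).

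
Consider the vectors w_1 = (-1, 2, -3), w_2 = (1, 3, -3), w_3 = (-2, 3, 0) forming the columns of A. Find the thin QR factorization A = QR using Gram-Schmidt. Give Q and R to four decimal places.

w_1 = (-1, 2, -3); ‖w_1‖ = 3.7417, so q_1 = (-0.2673, 0.5345, -0.8018).
q_1·w_2 = (-0.2673)·1 + 0.5345·3 + (-0.8018)·(-3) = 3.7417.
u_2 = w_2 − 3.7417·q_1 = (2.0000, 1.0000, 0.0000).
‖u_2‖ = 2.2361, so q_2 = (0.8944, 0.4472, 0.0000).
q_1·w_3 = (-0.2673)·(-2) + 0.5345·3 + (-0.8018)·0 = 2.1381; q_2·w_3 = 0.8944·(-2) + 0.4472·3 + 0.0000·0 = -0.4472.
u_3 = w_3 − 2.1381·q_1 + 0.4472·q_2 = (-1.0286, 2.0571, 1.7143).
‖u_3‖ = 2.8685, so q_3 = (-0.3586, 0.7171, 0.5976).

Q = [[-0.2673, 0.8944, -0.3586], [0.5345, 0.4472, 0.7171], [-0.8018, 0.0000, 0.5976]], R = [[3.7417, 3.7417, 2.1381], [0.0000, 2.2361, -0.4472], [0.0000, 0.0000, 2.8685]]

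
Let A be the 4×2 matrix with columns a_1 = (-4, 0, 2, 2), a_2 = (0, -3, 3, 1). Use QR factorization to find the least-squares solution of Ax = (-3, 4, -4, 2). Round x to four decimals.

e_1 = a_1/‖a_1‖ = (-4, 0, 2, 2)/4.8990 = (-0.8165, 0.0000, 0.4082, 0.4082).
r_{12} = e_1·a_2 = 1.6330.
u_2 = a_2 − 1.6330·e_1 = (1.3333, -3.0000, 2.3333, 0.3333).
‖u_2‖ = 4.0415, so e_2 = (0.3299, -0.7423, 0.5774, 0.0825).
Qᵀb = (1.6330, -6.1034).
Back-substitute: x_2 = -6.1034/4.0415 = -1.5102.
x_1 = (1.6330 − 1.6330·(-1.5102))/4.8990 = 0.8367.

x = (0.8367, -1.5102)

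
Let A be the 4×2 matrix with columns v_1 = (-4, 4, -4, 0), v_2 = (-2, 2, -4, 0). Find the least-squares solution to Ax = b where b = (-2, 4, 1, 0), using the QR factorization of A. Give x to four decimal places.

v_1 = (-4, 4, -4, 0); ‖v_1‖ = 6.9282, so q_1 = (-0.5774, 0.5774, -0.5774, 0.0000).
q_1·v_2 = (-0.5774)·(-2) + 0.5774·2 + (-0.5774)·(-4) + 0.0000·0 = 4.6188.
u_2 = v_2 − 4.6188·q_1 = (0.6667, -0.6667, -1.3333, 0.0000).
‖u_2‖ = 1.6330, so q_2 = (0.4082, -0.4082, -0.8165, 0.0000).
Qᵀb = (2.8868, -3.2660).
Back-substitute: x_2 = -3.2660/1.6330 = -2.0000.
x_1 = (2.8868 − 4.6188·(-2.0000))/6.9282 = 1.7500.

x = (1.7500, -2.0000)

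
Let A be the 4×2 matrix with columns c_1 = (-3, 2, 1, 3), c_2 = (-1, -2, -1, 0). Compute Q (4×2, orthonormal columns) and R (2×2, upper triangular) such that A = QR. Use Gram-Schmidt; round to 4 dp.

q_1 = c_1/‖c_1‖ = (-3, 2, 1, 3)/4.7958 = (-0.6255, 0.4170, 0.2085, 0.6255).
r_{12} = q_1·c_2 = -0.4170.
u_2 = c_2 + 0.4170·q_1 = (-1.2609, -1.8261, -0.9130, 0.2609).
‖u_2‖ = 2.4137, so q_2 = (-0.5224, -0.7565, -0.3783, 0.1081).

Q = [[-0.6255, -0.5224], [0.4170, -0.7565], [0.2085, -0.3783], [0.6255, 0.1081]], R = [[4.7958, -0.4170], [0.0000, 2.4137]]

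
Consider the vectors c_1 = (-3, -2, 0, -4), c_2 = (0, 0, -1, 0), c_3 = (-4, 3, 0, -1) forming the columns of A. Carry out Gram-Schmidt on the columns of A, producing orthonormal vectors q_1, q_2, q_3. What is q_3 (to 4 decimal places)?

q_1 = c_1/‖c_1‖ = (-3, -2, 0, -4)/5.3852 = (-0.5571, -0.3714, 0.0000, -0.7428).
r_{12} = q_1·c_2 = 0.0000.
u_2 = c_2 + 0.0000·q_1 = (0.0000, 0.0000, -1.0000, 0.0000).
‖u_2‖ = 1.0000, so q_2 = (0.0000, 0.0000, -1.0000, 0.0000).
r_{13} = q_1·c_3 = 1.8570; r_{23} = q_2·c_3 = 0.0000.
u_3 = c_3 − 1.8570·q_1 + 0.0000·q_2 = (-2.9655, 3.6897, 0.0000, 0.3793).
‖u_3‖ = 4.7489, so q_3 = (-0.6245, 0.7770, 0.0000, 0.0799).

q_3 = (-0.6245, 0.7770, 0.0000, 0.0799)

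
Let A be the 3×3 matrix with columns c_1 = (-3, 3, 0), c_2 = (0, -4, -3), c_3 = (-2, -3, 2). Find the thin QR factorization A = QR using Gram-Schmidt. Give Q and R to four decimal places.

Q = [[-0.7071, -0.4851, -0.5145], [0.7071, -0.4851, -0.5145], [0.0000, -0.7276, 0.6860]], R = [[4.2426, -2.8284, -0.7071], [0.0000, 4.1231, 0.9701], [0.0000, 0.0000, 3.9445]]

c_1 = (-3, 3, 0); ‖c_1‖ = 4.2426, so q_1 = (-0.7071, 0.7071, 0.0000).
q_1·c_2 = (-0.7071)·0 + 0.7071·(-4) + 0.0000·(-3) = -2.8284.
u_2 = c_2 + 2.8284·q_1 = (-2.0000, -2.0000, -3.0000).
‖u_2‖ = 4.1231, so q_2 = (-0.4851, -0.4851, -0.7276).
q_1·c_3 = (-0.7071)·(-2) + 0.7071·(-3) + 0.0000·2 = -0.7071; q_2·c_3 = (-0.4851)·(-2) + (-0.4851)·(-3) + (-0.7276)·2 = 0.9701.
u_3 = c_3 + 0.7071·q_1 − 0.9701·q_2 = (-2.0294, -2.0294, 2.7059).
‖u_3‖ = 3.9445, so q_3 = (-0.5145, -0.5145, 0.6860).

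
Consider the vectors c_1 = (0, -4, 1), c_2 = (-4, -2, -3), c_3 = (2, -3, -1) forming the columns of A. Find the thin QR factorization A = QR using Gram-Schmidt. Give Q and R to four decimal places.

Q = [[0.0000, -0.7624, 0.6472], [-0.9701, -0.1570, -0.1849], [0.2425, -0.6278, -0.7396]], R = [[4.1231, 1.2127, 2.6679], [0.0000, 5.2468, -0.4260], [0.0000, 0.0000, 2.5886]]

c_1 = (0, -4, 1); ‖c_1‖ = 4.1231, so e_1 = (0.0000, -0.9701, 0.2425).
e_1·c_2 = 0.0000·(-4) + (-0.9701)·(-2) + 0.2425·(-3) = 1.2127.
u_2 = c_2 − 1.2127·e_1 = (-4.0000, -0.8235, -3.2941).
‖u_2‖ = 5.2468, so e_2 = (-0.7624, -0.1570, -0.6278).
e_1·c_3 = 0.0000·2 + (-0.9701)·(-3) + 0.2425·(-1) = 2.6679; e_2·c_3 = (-0.7624)·2 + (-0.1570)·(-3) + (-0.6278)·(-1) = -0.4260.
u_3 = c_3 − 2.6679·e_1 + 0.4260·e_2 = (1.6752, -0.4786, -1.9145).
‖u_3‖ = 2.5886, so e_3 = (0.6472, -0.1849, -0.7396).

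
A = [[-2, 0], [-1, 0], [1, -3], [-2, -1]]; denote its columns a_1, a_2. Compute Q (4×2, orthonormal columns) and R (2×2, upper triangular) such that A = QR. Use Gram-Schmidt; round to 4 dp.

a_1 = (-2, -1, 1, -2); ‖a_1‖ = 3.1623, so e_1 = (-0.6325, -0.3162, 0.3162, -0.6325).
e_1·a_2 = (-0.6325)·0 + (-0.3162)·0 + 0.3162·(-3) + (-0.6325)·(-1) = -0.3162.
u_2 = a_2 + 0.3162·e_1 = (-0.2000, -0.1000, -2.9000, -1.2000).
‖u_2‖ = 3.1464, so e_2 = (-0.0636, -0.0318, -0.9217, -0.3814).

Q = [[-0.6325, -0.0636], [-0.3162, -0.0318], [0.3162, -0.9217], [-0.6325, -0.3814]], R = [[3.1623, -0.3162], [0.0000, 3.1464]]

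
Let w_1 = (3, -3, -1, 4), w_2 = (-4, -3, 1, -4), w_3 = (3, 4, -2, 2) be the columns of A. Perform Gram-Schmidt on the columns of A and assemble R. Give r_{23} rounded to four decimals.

w_1 = (3, -3, -1, 4); ‖w_1‖ = 5.9161, so e_1 = (0.5071, -0.5071, -0.1690, 0.6761).
e_1·w_2 = 0.5071·(-4) + (-0.5071)·(-3) + (-0.1690)·1 + 0.6761·(-4) = -3.3806.
u_2 = w_2 + 3.3806·e_1 = (-2.2857, -4.7143, 0.4286, -1.7143).
‖u_2‖ = 5.5291, so e_2 = (-0.4134, -0.8526, 0.0775, -0.3100).
r_{23} = e_2·w_3 = -5.4258.

r_{23} = -5.4258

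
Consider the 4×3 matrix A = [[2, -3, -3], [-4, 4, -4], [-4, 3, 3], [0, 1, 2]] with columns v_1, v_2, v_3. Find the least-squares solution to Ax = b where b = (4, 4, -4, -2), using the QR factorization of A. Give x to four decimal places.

v_1 = (2, -4, -4, 0); ‖v_1‖ = 6.0000, so q_1 = (0.3333, -0.6667, -0.6667, 0.0000).
q_1·v_2 = 0.3333·(-3) + (-0.6667)·4 + (-0.6667)·3 + 0.0000·1 = -5.6667.
u_2 = v_2 + 5.6667·q_1 = (-1.1111, 0.2222, -0.7778, 1.0000).
‖u_2‖ = 1.6997, so q_2 = (-0.6537, 0.1307, -0.4576, 0.5883).
q_1·v_3 = 0.3333·(-3) + (-0.6667)·(-4) + (-0.6667)·3 + 0.0000·2 = -0.3333; q_2·v_3 = (-0.6537)·(-3) + 0.1307·(-4) + (-0.4576)·3 + 0.5883·2 = 1.2421.
u_3 = v_3 + 0.3333·q_1 − 1.2421·q_2 = (-2.0769, -4.3846, 3.3462, 1.2692).
‖u_3‖ = 6.0288, so q_3 = (-0.3445, -0.7273, 0.5550, 0.2105).
Qᵀb = (1.3333, -1.4382, -6.9283).
Back-substitute: x_3 = -6.9283/6.0288 = -1.1492.
x_2 = (-1.4382 − 1.2421·(-1.1492))/1.6997 = -0.0063.
x_1 = (1.3333 + 5.6667·(-0.0063) + 0.3333·(-1.1492))/6.0000 = 0.1524.

x = (0.1524, -0.0063, -1.1492)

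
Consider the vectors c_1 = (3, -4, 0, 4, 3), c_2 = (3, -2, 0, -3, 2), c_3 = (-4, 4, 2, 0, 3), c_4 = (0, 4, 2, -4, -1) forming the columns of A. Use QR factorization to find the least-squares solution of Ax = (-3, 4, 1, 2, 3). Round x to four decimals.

x = (0.3289, -0.3455, 0.8494, 0.1287)

c_1 = (3, -4, 0, 4, 3); ‖c_1‖ = 7.0711, so q_1 = (0.4243, -0.5657, 0.0000, 0.5657, 0.4243).
q_1·c_2 = 0.4243·3 + (-0.5657)·(-2) + 0.0000·0 + 0.5657·(-3) + 0.4243·2 = 1.5556.
u_2 = c_2 − 1.5556·q_1 = (2.3400, -1.1200, 0.0000, -3.8800, 1.3400).
‖u_2‖ = 4.8559, so q_2 = (0.4819, -0.2306, 0.0000, -0.7990, 0.2760).
q_1·c_3 = 0.4243·(-4) + (-0.5657)·4 + 0.0000·2 + 0.5657·0 + 0.4243·3 = -2.6870; q_2·c_3 = 0.4819·(-4) + (-0.2306)·4 + 0.0000·2 + (-0.7990)·0 + 0.2760·3 = -2.0223.
u_3 = c_3 + 2.6870·q_1 + 2.0223·q_2 = (-1.8855, 2.0136, 2.0000, -0.0958, 4.6980).
‖u_3‖ = 5.8043, so q_3 = (-0.3248, 0.3469, 0.3446, -0.0165, 0.8094).
q_1·c_4 = 0.4243·0 + (-0.5657)·4 + 0.0000·2 + 0.5657·(-4) + 0.4243·(-1) = -4.9497; q_2·c_4 = 0.4819·0 + (-0.2306)·4 + 0.0000·2 + (-0.7990)·(-4) + 0.2760·(-1) = 1.9976; q_3·c_4 = (-0.3248)·0 + 0.3469·4 + 0.3446·2 + (-0.0165)·(-4) + 0.8094·(-1) = 1.3334.
u_4 = c_4 + 4.9497·q_1 − 1.9976·q_2 − 1.3334·q_3 = (1.5706, 1.1982, 1.5405, 0.4181, -0.5305).
‖u_4‖ = 2.5946, so q_4 = (0.6053, 0.4618, 0.5938, 0.1612, -0.2045).
Qᵀb = (-1.1314, -3.1384, 5.1019, 0.3339).
Back-substitute: x_4 = 0.3339/2.5946 = 0.1287.
x_3 = (5.1019 − 1.3334·0.1287)/5.8043 = 0.8494.
x_2 = (-3.1384 + 2.0223·0.8494 − 1.9976·0.1287)/4.8559 = -0.3455.
x_1 = (-1.1314 − 1.5556·(-0.3455) + 2.6870·0.8494 + 4.9497·0.1287)/7.0711 = 0.3289.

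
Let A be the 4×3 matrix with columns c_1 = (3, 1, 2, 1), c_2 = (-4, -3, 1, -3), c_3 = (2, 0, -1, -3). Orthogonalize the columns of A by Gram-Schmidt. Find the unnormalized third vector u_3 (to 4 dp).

u_3 = (1.8476, 0.0483, -1.3197, -2.9517)

c_1 = (3, 1, 2, 1); ‖c_1‖ = 3.8730, so q_1 = (0.7746, 0.2582, 0.5164, 0.2582).
q_1·c_2 = 0.7746·(-4) + 0.2582·(-3) + 0.5164·1 + 0.2582·(-3) = -4.1312.
u_2 = c_2 + 4.1312·q_1 = (-0.8000, -1.9333, 3.1333, -1.9333).
‖u_2‖ = 4.2348, so q_2 = (-0.1889, -0.4565, 0.7399, -0.4565).
q_1·c_3 = 0.7746·2 + 0.2582·0 + 0.5164·(-1) + 0.2582·(-3) = 0.2582; q_2·c_3 = (-0.1889)·2 + (-0.4565)·0 + 0.7399·(-1) + (-0.4565)·(-3) = 0.2519.
u_3 = c_3 − 0.2582·q_1 − 0.2519·q_2 = (1.8476, 0.0483, -1.3197, -2.9517).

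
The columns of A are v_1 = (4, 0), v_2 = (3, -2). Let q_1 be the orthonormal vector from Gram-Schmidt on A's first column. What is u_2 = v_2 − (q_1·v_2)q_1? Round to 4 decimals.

u_2 = (0.0000, -2.0000)

v_1 = (4, 0); ‖v_1‖ = 4.0000, so q_1 = (1.0000, 0.0000).
q_1·v_2 = 1.0000·3 + 0.0000·(-2) = 3.0000.
u_2 = v_2 − 3.0000·q_1 = (0.0000, -2.0000).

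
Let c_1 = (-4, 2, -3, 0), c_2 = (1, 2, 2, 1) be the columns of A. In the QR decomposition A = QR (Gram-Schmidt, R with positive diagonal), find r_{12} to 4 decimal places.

r_{12} = -1.1142

q_1 = c_1/‖c_1‖ = (-4, 2, -3, 0)/5.3852 = (-0.7428, 0.3714, -0.5571, 0.0000).
r_{12} = q_1·c_2 = -1.1142.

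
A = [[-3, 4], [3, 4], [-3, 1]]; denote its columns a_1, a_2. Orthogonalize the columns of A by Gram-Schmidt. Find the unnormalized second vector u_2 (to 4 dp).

e_1 = a_1/‖a_1‖ = (-3, 3, -3)/5.1962 = (-0.5774, 0.5774, -0.5774).
r_{12} = e_1·a_2 = -0.5774.
u_2 = a_2 + 0.5774·e_1 = (3.6667, 4.3333, 0.6667).

u_2 = (3.6667, 4.3333, 0.6667)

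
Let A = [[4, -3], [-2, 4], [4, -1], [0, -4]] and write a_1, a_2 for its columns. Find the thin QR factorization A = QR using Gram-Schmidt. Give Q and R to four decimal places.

Q = [[0.6667, -0.0654], [-0.3333, 0.5230], [0.6667, 0.3269], [0.0000, -0.7845]], R = [[6.0000, -4.0000], [0.0000, 5.0990]]

a_1 = (4, -2, 4, 0); ‖a_1‖ = 6.0000, so q_1 = (0.6667, -0.3333, 0.6667, 0.0000).
q_1·a_2 = 0.6667·(-3) + (-0.3333)·4 + 0.6667·(-1) + 0.0000·(-4) = -4.0000.
u_2 = a_2 + 4.0000·q_1 = (-0.3333, 2.6667, 1.6667, -4.0000).
‖u_2‖ = 5.0990, so q_2 = (-0.0654, 0.5230, 0.3269, -0.7845).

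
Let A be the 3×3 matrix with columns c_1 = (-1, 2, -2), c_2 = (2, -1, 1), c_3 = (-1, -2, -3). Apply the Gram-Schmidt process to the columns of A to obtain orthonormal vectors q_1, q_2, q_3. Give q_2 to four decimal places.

q_1 = c_1/‖c_1‖ = (-1, 2, -2)/3.0000 = (-0.3333, 0.6667, -0.6667).
r_{12} = q_1·c_2 = -2.0000.
u_2 = c_2 + 2.0000·q_1 = (1.3333, 0.3333, -0.3333).
‖u_2‖ = 1.4142, so q_2 = (0.9428, 0.2357, -0.2357).

q_2 = (0.9428, 0.2357, -0.2357)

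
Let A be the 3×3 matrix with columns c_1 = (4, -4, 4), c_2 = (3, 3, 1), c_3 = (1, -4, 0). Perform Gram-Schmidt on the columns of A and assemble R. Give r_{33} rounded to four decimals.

e_1 = c_1/‖c_1‖ = (4, -4, 4)/6.9282 = (0.5774, -0.5774, 0.5774).
r_{12} = e_1·c_2 = 0.5774.
u_2 = c_2 − 0.5774·e_1 = (2.6667, 3.3333, 0.6667).
‖u_2‖ = 4.3205, so e_2 = (0.6172, 0.7715, 0.1543).
r_{13} = e_1·c_3 = 2.8868; r_{23} = e_2·c_3 = -2.4689.
u_3 = c_3 − 2.8868·e_1 + 2.4689·e_2 = (0.8571, -0.4286, -1.2857).
r_{33} = ‖u_3‖ = 1.6036.

r_{33} = 1.6036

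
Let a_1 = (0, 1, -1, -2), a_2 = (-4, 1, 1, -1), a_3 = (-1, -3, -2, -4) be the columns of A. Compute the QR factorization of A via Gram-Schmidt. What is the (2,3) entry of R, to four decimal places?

e_1 = a_1/‖a_1‖ = (0, 1, -1, -2)/2.4495 = (0.0000, 0.4082, -0.4082, -0.8165).
r_{12} = e_1·a_2 = 0.8165.
u_2 = a_2 − 0.8165·e_1 = (-4.0000, 0.6667, 1.3333, -0.3333).
‖u_2‖ = 4.2817, so e_2 = (-0.9342, 0.1557, 0.3114, -0.0778).
r_{23} = e_2·a_3 = 0.1557.

r_{23} = 0.1557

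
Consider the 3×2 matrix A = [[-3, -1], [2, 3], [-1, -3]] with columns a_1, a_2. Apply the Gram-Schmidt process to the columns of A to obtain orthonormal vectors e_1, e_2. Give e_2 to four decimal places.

e_1 = a_1/‖a_1‖ = (-3, 2, -1)/3.7417 = (-0.8018, 0.5345, -0.2673).
r_{12} = e_1·a_2 = 3.2071.
u_2 = a_2 − 3.2071·e_1 = (1.5714, 1.2857, -2.1429).
‖u_2‖ = 2.9520, so e_2 = (0.5323, 0.4355, -0.7259).

e_2 = (0.5323, 0.4355, -0.7259)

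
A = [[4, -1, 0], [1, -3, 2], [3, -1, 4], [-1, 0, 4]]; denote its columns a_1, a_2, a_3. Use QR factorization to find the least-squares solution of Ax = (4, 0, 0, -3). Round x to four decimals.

a_1 = (4, 1, 3, -1); ‖a_1‖ = 5.1962, so q_1 = (0.7698, 0.1925, 0.5774, -0.1925).
q_1·a_2 = 0.7698·(-1) + 0.1925·(-3) + 0.5774·(-1) + (-0.1925)·0 = -1.9245.
u_2 = a_2 + 1.9245·q_1 = (0.4815, -2.6296, 0.1111, -0.3704).
‖u_2‖ = 2.7012, so q_2 = (0.1782, -0.9735, 0.0411, -0.1371).
q_1·a_3 = 0.7698·0 + 0.1925·2 + 0.5774·4 + (-0.1925)·4 = 1.9245; q_2·a_3 = 0.1782·0 + (-0.9735)·2 + 0.0411·4 + (-0.1371)·4 = -2.3310.
u_3 = a_3 − 1.9245·q_1 + 2.3310·q_2 = (-1.0660, -0.6396, 2.9848, 4.0508).
‖u_3‖ = 5.1829, so q_3 = (-0.2057, -0.1234, 0.5759, 0.7816).
Qᵀb = (3.6566, 1.1243, -3.1674).
Back-substitute: x_3 = -3.1674/5.1829 = -0.6111.
x_2 = (1.1243 + 2.3310·(-0.6111))/2.7012 = -0.1111.
x_1 = (3.6566 + 1.9245·(-0.1111) − 1.9245·(-0.6111))/5.1962 = 0.8889.

x = (0.8889, -0.1111, -0.6111)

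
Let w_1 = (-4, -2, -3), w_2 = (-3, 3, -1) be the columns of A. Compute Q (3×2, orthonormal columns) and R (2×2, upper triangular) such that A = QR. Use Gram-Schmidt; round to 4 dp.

w_1 = (-4, -2, -3); ‖w_1‖ = 5.3852, so e_1 = (-0.7428, -0.3714, -0.5571).
e_1·w_2 = (-0.7428)·(-3) + (-0.3714)·3 + (-0.5571)·(-1) = 1.6713.
u_2 = w_2 − 1.6713·e_1 = (-1.7586, 3.6207, -0.0690).
‖u_2‖ = 4.0258, so e_2 = (-0.4368, 0.8994, -0.0171).

Q = [[-0.7428, -0.4368], [-0.3714, 0.8994], [-0.5571, -0.0171]], R = [[5.3852, 1.6713], [0.0000, 4.0258]]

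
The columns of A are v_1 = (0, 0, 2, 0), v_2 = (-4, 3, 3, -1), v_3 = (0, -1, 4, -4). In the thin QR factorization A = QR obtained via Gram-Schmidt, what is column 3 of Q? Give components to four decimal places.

v_1 = (0, 0, 2, 0); ‖v_1‖ = 2.0000, so e_1 = (0.0000, 0.0000, 1.0000, 0.0000).
e_1·v_2 = 0.0000·(-4) + 0.0000·3 + 1.0000·3 + 0.0000·(-1) = 3.0000.
u_2 = v_2 − 3.0000·e_1 = (-4.0000, 3.0000, 0.0000, -1.0000).
‖u_2‖ = 5.0990, so e_2 = (-0.7845, 0.5883, 0.0000, -0.1961).
e_1·v_3 = 0.0000·0 + 0.0000·(-1) + 1.0000·4 + 0.0000·(-4) = 4.0000; e_2·v_3 = (-0.7845)·0 + 0.5883·(-1) + 0.0000·4 + (-0.1961)·(-4) = 0.1961.
u_3 = v_3 − 4.0000·e_1 − 0.1961·e_2 = (0.1538, -1.1154, 0.0000, -3.9615).
‖u_3‖ = 4.1184, so e_3 = (0.0374, -0.2708, 0.0000, -0.9619).

e_3 = (0.0374, -0.2708, 0.0000, -0.9619)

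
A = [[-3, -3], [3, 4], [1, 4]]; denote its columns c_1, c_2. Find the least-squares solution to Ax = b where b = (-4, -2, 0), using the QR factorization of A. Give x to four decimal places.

x = (0.9481, -0.4805)

q_1 = c_1/‖c_1‖ = (-3, 3, 1)/4.3589 = (-0.6882, 0.6882, 0.2294).
r_{12} = q_1·c_2 = 5.7354.
u_2 = c_2 − 5.7354·q_1 = (0.9474, 0.0526, 2.6842).
‖u_2‖ = 2.8470, so q_2 = (0.3328, 0.0185, 0.9428).
Qᵀb = (1.3765, -1.3680).
Back-substitute: x_2 = -1.3680/2.8470 = -0.4805.
x_1 = (1.3765 − 5.7354·(-0.4805))/4.3589 = 0.9481.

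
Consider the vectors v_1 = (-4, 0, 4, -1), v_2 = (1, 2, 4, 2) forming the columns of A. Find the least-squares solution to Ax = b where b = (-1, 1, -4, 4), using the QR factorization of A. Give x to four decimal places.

x = (-0.4552, -0.0979)

v_1 = (-4, 0, 4, -1); ‖v_1‖ = 5.7446, so e_1 = (-0.6963, 0.0000, 0.6963, -0.1741).
e_1·v_2 = (-0.6963)·1 + 0.0000·2 + 0.6963·4 + (-0.1741)·2 = 1.7408.
u_2 = v_2 − 1.7408·e_1 = (2.2121, 2.0000, 2.7879, 2.3030).
‖u_2‖ = 4.6872, so e_2 = (0.4720, 0.4267, 0.5948, 0.4913).
Qᵀb = (-2.7852, -0.4590).
Back-substitute: x_2 = -0.4590/4.6872 = -0.0979.
x_1 = (-2.7852 − 1.7408·(-0.0979))/5.7446 = -0.4552.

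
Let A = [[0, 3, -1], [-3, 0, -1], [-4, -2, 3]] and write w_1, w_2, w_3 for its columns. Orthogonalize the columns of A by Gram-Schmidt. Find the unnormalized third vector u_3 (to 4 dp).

w_1 = (0, -3, -4); ‖w_1‖ = 5.0000, so q_1 = (0.0000, -0.6000, -0.8000).
q_1·w_2 = 0.0000·3 + (-0.6000)·0 + (-0.8000)·(-2) = 1.6000.
u_2 = w_2 − 1.6000·q_1 = (3.0000, 0.9600, -0.7200).
‖u_2‖ = 3.2311, so q_2 = (0.9285, 0.2971, -0.2228).
q_1·w_3 = 0.0000·(-1) + (-0.6000)·(-1) + (-0.8000)·3 = -1.8000; q_2·w_3 = 0.9285·(-1) + 0.2971·(-1) + (-0.2228)·3 = -1.8941.
u_3 = w_3 + 1.8000·q_1 + 1.8941·q_2 = (0.7586, -1.5172, 1.1379).

u_3 = (0.7586, -1.5172, 1.1379)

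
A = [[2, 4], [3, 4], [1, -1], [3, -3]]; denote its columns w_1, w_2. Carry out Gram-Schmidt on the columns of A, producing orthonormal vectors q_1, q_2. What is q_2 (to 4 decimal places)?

w_1 = (2, 3, 1, 3); ‖w_1‖ = 4.7958, so q_1 = (0.4170, 0.6255, 0.2085, 0.6255).
q_1·w_2 = 0.4170·4 + 0.6255·4 + 0.2085·(-1) + 0.6255·(-3) = 2.0851.
u_2 = w_2 − 2.0851·q_1 = (3.1304, 2.6957, -1.4348, -4.3043).
‖u_2‖ = 6.1361, so q_2 = (0.5102, 0.4393, -0.2338, -0.7015).

q_2 = (0.5102, 0.4393, -0.2338, -0.7015)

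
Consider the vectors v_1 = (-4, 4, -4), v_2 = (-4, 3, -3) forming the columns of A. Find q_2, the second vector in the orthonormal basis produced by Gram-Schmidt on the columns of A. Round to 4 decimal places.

q_2 = (-0.8165, -0.4082, 0.4082)

v_1 = (-4, 4, -4); ‖v_1‖ = 6.9282, so q_1 = (-0.5774, 0.5774, -0.5774).
q_1·v_2 = (-0.5774)·(-4) + 0.5774·3 + (-0.5774)·(-3) = 5.7735.
u_2 = v_2 − 5.7735·q_1 = (-0.6667, -0.3333, 0.3333).
‖u_2‖ = 0.8165, so q_2 = (-0.8165, -0.4082, 0.4082).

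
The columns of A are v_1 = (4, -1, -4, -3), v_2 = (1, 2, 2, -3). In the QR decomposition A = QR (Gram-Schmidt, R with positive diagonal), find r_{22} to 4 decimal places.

r_{22} = 4.2173

v_1 = (4, -1, -4, -3); ‖v_1‖ = 6.4807, so q_1 = (0.6172, -0.1543, -0.6172, -0.4629).
q_1·v_2 = 0.6172·1 + (-0.1543)·2 + (-0.6172)·2 + (-0.4629)·(-3) = 0.4629.
u_2 = v_2 − 0.4629·q_1 = (0.7143, 2.0714, 2.2857, -2.7857).
r_{22} = ‖u_2‖ = 4.2173.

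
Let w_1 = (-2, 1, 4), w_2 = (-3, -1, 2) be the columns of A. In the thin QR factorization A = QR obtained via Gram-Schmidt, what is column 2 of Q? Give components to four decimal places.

w_1 = (-2, 1, 4); ‖w_1‖ = 4.5826, so q_1 = (-0.4364, 0.2182, 0.8729).
q_1·w_2 = (-0.4364)·(-3) + 0.2182·(-1) + 0.8729·2 = 2.8368.
u_2 = w_2 − 2.8368·q_1 = (-1.7619, -1.6190, -0.4762).
‖u_2‖ = 2.4398, so q_2 = (-0.7222, -0.6636, -0.1952).

q_2 = (-0.7222, -0.6636, -0.1952)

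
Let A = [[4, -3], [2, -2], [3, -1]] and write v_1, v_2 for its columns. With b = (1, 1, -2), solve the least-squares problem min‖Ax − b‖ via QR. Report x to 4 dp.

e_1 = v_1/‖v_1‖ = (4, 2, 3)/5.3852 = (0.7428, 0.3714, 0.5571).
r_{12} = e_1·v_2 = -3.5282.
u_2 = v_2 + 3.5282·e_1 = (-0.3793, -0.6897, 0.9655).
‖u_2‖ = 1.2457, so e_2 = (-0.3045, -0.5536, 0.7751).
Qᵀb = (0.0000, -2.4083).
Back-substitute: x_2 = -2.4083/1.2457 = -1.9333.
x_1 = (0.0000 + 3.5282·(-1.9333))/5.3852 = -1.2667.

x = (-1.2667, -1.9333)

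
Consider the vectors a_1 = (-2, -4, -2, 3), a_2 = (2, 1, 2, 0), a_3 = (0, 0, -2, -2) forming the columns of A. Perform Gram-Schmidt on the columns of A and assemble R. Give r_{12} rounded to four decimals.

r_{12} = -2.0889

a_1 = (-2, -4, -2, 3); ‖a_1‖ = 5.7446, so e_1 = (-0.3482, -0.6963, -0.3482, 0.5222).
r_{12} = e_1·a_2 = -2.0889.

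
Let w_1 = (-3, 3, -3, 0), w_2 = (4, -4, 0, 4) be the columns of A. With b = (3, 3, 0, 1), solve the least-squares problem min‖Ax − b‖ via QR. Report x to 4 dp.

x = (0.1333, 0.1500)

q_1 = w_1/‖w_1‖ = (-3, 3, -3, 0)/5.1962 = (-0.5774, 0.5774, -0.5774, 0.0000).
r_{12} = q_1·w_2 = -4.6188.
u_2 = w_2 + 4.6188·q_1 = (1.3333, -1.3333, -2.6667, 4.0000).
‖u_2‖ = 5.1640, so q_2 = (0.2582, -0.2582, -0.5164, 0.7746).
Qᵀb = (0.0000, 0.7746).
Back-substitute: x_2 = 0.7746/5.1640 = 0.1500.
x_1 = (0.0000 + 4.6188·0.1500)/5.1962 = 0.1333.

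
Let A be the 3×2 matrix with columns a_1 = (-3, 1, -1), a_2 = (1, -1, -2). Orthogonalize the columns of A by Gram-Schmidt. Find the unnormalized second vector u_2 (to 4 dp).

u_2 = (0.4545, -0.8182, -2.1818)

q_1 = a_1/‖a_1‖ = (-3, 1, -1)/3.3166 = (-0.9045, 0.3015, -0.3015).
r_{12} = q_1·a_2 = -0.6030.
u_2 = a_2 + 0.6030·q_1 = (0.4545, -0.8182, -2.1818).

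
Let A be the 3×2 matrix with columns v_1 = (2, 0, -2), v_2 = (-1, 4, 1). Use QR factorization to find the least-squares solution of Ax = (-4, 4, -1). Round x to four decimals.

e_1 = v_1/‖v_1‖ = (2, 0, -2)/2.8284 = (0.7071, 0.0000, -0.7071).
r_{12} = e_1·v_2 = -1.4142.
u_2 = v_2 + 1.4142·e_1 = (0.0000, 4.0000, 0.0000).
‖u_2‖ = 4.0000, so e_2 = (0.0000, 1.0000, 0.0000).
Qᵀb = (-2.1213, 4.0000).
Back-substitute: x_2 = 4.0000/4.0000 = 1.0000.
x_1 = (-2.1213 + 1.4142·1.0000)/2.8284 = -0.2500.

x = (-0.2500, 1.0000)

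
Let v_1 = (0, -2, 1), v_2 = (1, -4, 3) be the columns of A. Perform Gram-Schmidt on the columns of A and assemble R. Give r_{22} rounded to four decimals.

q_1 = v_1/‖v_1‖ = (0, -2, 1)/2.2361 = (0.0000, -0.8944, 0.4472).
r_{12} = q_1·v_2 = 4.9193.
u_2 = v_2 − 4.9193·q_1 = (1.0000, 0.4000, 0.8000).
r_{22} = ‖u_2‖ = 1.3416.

r_{22} = 1.3416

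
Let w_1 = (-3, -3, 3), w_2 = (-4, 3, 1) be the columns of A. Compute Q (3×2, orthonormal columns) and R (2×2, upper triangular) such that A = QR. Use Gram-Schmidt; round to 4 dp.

e_1 = w_1/‖w_1‖ = (-3, -3, 3)/5.1962 = (-0.5774, -0.5774, 0.5774).
r_{12} = e_1·w_2 = 1.1547.
u_2 = w_2 − 1.1547·e_1 = (-3.3333, 3.6667, 0.3333).
‖u_2‖ = 4.9666, so e_2 = (-0.6712, 0.7383, 0.0671).

Q = [[-0.5774, -0.6712], [-0.5774, 0.7383], [0.5774, 0.0671]], R = [[5.1962, 1.1547], [0.0000, 4.9666]]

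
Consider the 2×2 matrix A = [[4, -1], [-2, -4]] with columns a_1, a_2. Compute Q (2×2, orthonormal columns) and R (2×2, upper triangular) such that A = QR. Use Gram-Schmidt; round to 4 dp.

Q = [[0.8944, -0.4472], [-0.4472, -0.8944]], R = [[4.4721, 0.8944], [0.0000, 4.0249]]

a_1 = (4, -2); ‖a_1‖ = 4.4721, so q_1 = (0.8944, -0.4472).
q_1·a_2 = 0.8944·(-1) + (-0.4472)·(-4) = 0.8944.
u_2 = a_2 − 0.8944·q_1 = (-1.8000, -3.6000).
‖u_2‖ = 4.0249, so q_2 = (-0.4472, -0.8944).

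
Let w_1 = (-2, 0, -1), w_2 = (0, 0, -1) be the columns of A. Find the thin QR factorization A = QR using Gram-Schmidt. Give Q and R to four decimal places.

w_1 = (-2, 0, -1); ‖w_1‖ = 2.2361, so q_1 = (-0.8944, 0.0000, -0.4472).
q_1·w_2 = (-0.8944)·0 + 0.0000·0 + (-0.4472)·(-1) = 0.4472.
u_2 = w_2 − 0.4472·q_1 = (0.4000, 0.0000, -0.8000).
‖u_2‖ = 0.8944, so q_2 = (0.4472, 0.0000, -0.8944).

Q = [[-0.8944, 0.4472], [0.0000, 0.0000], [-0.4472, -0.8944]], R = [[2.2361, 0.4472], [0.0000, 0.8944]]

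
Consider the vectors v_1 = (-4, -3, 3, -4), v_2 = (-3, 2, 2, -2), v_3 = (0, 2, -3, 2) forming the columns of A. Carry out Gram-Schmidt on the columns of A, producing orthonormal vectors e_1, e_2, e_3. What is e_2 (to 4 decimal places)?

v_1 = (-4, -3, 3, -4); ‖v_1‖ = 7.0711, so e_1 = (-0.5657, -0.4243, 0.4243, -0.5657).
e_1·v_2 = (-0.5657)·(-3) + (-0.4243)·2 + 0.4243·2 + (-0.5657)·(-2) = 2.8284.
u_2 = v_2 − 2.8284·e_1 = (-1.4000, 3.2000, 0.8000, -0.4000).
‖u_2‖ = 3.6056, so e_2 = (-0.3883, 0.8875, 0.2219, -0.1109).

e_2 = (-0.3883, 0.8875, 0.2219, -0.1109)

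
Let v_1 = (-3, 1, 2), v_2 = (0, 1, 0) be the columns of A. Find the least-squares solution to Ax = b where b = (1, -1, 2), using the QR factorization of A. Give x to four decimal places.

x = (0.0769, -1.0769)

q_1 = v_1/‖v_1‖ = (-3, 1, 2)/3.7417 = (-0.8018, 0.2673, 0.5345).
r_{12} = q_1·v_2 = 0.2673.
u_2 = v_2 − 0.2673·q_1 = (0.2143, 0.9286, -0.1429).
‖u_2‖ = 0.9636, so q_2 = (0.2224, 0.9636, -0.1482).
Qᵀb = (0.0000, -1.0377).
Back-substitute: x_2 = -1.0377/0.9636 = -1.0769.
x_1 = (0.0000 − 0.2673·(-1.0769))/3.7417 = 0.0769.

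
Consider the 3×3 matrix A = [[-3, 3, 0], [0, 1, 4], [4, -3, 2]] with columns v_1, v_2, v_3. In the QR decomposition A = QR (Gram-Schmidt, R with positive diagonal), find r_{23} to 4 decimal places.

r_{23} = 4.0474

v_1 = (-3, 0, 4); ‖v_1‖ = 5.0000, so e_1 = (-0.6000, 0.0000, 0.8000).
e_1·v_2 = (-0.6000)·3 + 0.0000·1 + 0.8000·(-3) = -4.2000.
u_2 = v_2 + 4.2000·e_1 = (0.4800, 1.0000, 0.3600).
‖u_2‖ = 1.1662, so e_2 = (0.4116, 0.8575, 0.3087).
r_{23} = e_2·v_3 = 4.0474.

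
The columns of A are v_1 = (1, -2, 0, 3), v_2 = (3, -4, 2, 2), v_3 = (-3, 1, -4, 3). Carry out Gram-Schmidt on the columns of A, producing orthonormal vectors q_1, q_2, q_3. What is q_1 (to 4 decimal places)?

q_1 = (0.2673, -0.5345, 0.0000, 0.8018)

v_1 = (1, -2, 0, 3); ‖v_1‖ = 3.7417, so q_1 = (0.2673, -0.5345, 0.0000, 0.8018).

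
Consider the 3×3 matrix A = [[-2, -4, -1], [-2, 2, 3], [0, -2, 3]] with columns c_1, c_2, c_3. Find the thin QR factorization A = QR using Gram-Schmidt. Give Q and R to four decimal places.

c_1 = (-2, -2, 0); ‖c_1‖ = 2.8284, so q_1 = (-0.7071, -0.7071, 0.0000).
q_1·c_2 = (-0.7071)·(-4) + (-0.7071)·2 + 0.0000·(-2) = 1.4142.
u_2 = c_2 − 1.4142·q_1 = (-3.0000, 3.0000, -2.0000).
‖u_2‖ = 4.6904, so q_2 = (-0.6396, 0.6396, -0.4264).
q_1·c_3 = (-0.7071)·(-1) + (-0.7071)·3 + 0.0000·3 = -1.4142; q_2·c_3 = (-0.6396)·(-1) + 0.6396·3 + (-0.4264)·3 = 1.2792.
u_3 = c_3 + 1.4142·q_1 − 1.2792·q_2 = (-1.1818, 1.1818, 3.5455).
‖u_3‖ = 3.9196, so q_3 = (-0.3015, 0.3015, 0.9045).

Q = [[-0.7071, -0.6396, -0.3015], [-0.7071, 0.6396, 0.3015], [0.0000, -0.4264, 0.9045]], R = [[2.8284, 1.4142, -1.4142], [0.0000, 4.6904, 1.2792], [0.0000, 0.0000, 3.9196]]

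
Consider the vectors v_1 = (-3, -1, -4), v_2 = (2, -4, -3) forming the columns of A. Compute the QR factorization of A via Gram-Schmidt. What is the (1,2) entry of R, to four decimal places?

r_{12} = 1.9612

v_1 = (-3, -1, -4); ‖v_1‖ = 5.0990, so e_1 = (-0.5883, -0.1961, -0.7845).
r_{12} = e_1·v_2 = 1.9612.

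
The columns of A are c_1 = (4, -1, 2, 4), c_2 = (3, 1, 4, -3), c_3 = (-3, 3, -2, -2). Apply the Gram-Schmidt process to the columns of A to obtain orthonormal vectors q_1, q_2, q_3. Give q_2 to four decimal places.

c_1 = (4, -1, 2, 4); ‖c_1‖ = 6.0828, so q_1 = (0.6576, -0.1644, 0.3288, 0.6576).
q_1·c_2 = 0.6576·3 + (-0.1644)·1 + 0.3288·4 + 0.6576·(-3) = 1.1508.
u_2 = c_2 − 1.1508·q_1 = (2.2432, 1.1892, 3.6216, -3.7568).
‖u_2‖ = 5.8031, so q_2 = (0.3866, 0.2049, 0.6241, -0.6474).

q_2 = (0.3866, 0.2049, 0.6241, -0.6474)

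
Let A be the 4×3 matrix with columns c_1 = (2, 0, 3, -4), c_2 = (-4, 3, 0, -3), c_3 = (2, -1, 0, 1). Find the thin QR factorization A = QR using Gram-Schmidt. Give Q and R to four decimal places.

c_1 = (2, 0, 3, -4); ‖c_1‖ = 5.3852, so e_1 = (0.3714, 0.0000, 0.5571, -0.7428).
e_1·c_2 = 0.3714·(-4) + 0.0000·3 + 0.5571·0 + (-0.7428)·(-3) = 0.7428.
u_2 = c_2 − 0.7428·e_1 = (-4.2759, 3.0000, -0.4138, -2.4483).
‖u_2‖ = 5.7834, so e_2 = (-0.7393, 0.5187, -0.0715, -0.4233).
e_1·c_3 = 0.3714·2 + 0.0000·(-1) + 0.5571·0 + (-0.7428)·1 = 0.0000; e_2·c_3 = (-0.7393)·2 + 0.5187·(-1) + (-0.0715)·0 + (-0.4233)·1 = -2.4207.
u_3 = c_3 + 0.0000·e_1 + 2.4207·e_2 = (0.2103, 0.2557, -0.1732, -0.0247).
‖u_3‖ = 0.3744, so e_3 = (0.5617, 0.6828, -0.4625, -0.0661).

Q = [[0.3714, -0.7393, 0.5617], [0.0000, 0.5187, 0.6828], [0.5571, -0.0715, -0.4625], [-0.7428, -0.4233, -0.0661]], R = [[5.3852, 0.7428, 0.0000], [0.0000, 5.7834, -2.4207], [0.0000, 0.0000, 0.3744]]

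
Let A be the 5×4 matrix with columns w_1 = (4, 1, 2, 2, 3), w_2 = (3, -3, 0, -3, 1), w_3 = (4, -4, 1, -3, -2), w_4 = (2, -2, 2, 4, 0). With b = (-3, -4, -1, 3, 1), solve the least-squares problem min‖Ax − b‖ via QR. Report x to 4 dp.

e_1 = w_1/‖w_1‖ = (4, 1, 2, 2, 3)/5.8310 = (0.6860, 0.1715, 0.3430, 0.3430, 0.5145).
r_{12} = e_1·w_2 = 1.0290.
u_2 = w_2 − 1.0290·e_1 = (2.2941, -3.1765, -0.3529, -3.3529, 0.4706).
‖u_2‖ = 5.1905, so e_2 = (0.4420, -0.6120, -0.0680, -0.6460, 0.0907).
r_{13} = e_1·w_3 = 0.3430; r_{23} = e_2·w_3 = 5.9045.
u_3 = w_3 − 0.3430·e_1 − 5.9045·e_2 = (1.1550, -0.4454, 1.2838, 0.6965, -2.7118).
‖u_3‖ = 3.3196, so e_3 = (0.3479, -0.1342, 0.3867, 0.2098, -0.8169).
r_{14} = e_1·w_4 = 3.0870; r_{24} = e_2·w_4 = -0.6120; r_{34} = e_3·w_4 = 2.5770.
u_4 = w_4 − 3.0870·e_1 + 0.6120·e_2 − 2.5770·e_3 = (-0.7438, -2.5582, -0.0971, 2.0052, 0.5724).
‖u_4‖ = 3.3845, so e_4 = (-0.2198, -0.7558, -0.0287, 0.5924, 0.1691).
Qᵀb = (-1.5435, -0.6573, -1.0813, 5.6578).
Back-substitute: x_4 = 5.6578/3.3845 = 1.6717.
x_3 = (-1.0813 − 2.5770·1.6717)/3.3196 = -1.6234.
x_2 = (-0.6573 − 5.9045·(-1.6234) + 0.6120·1.6717)/5.1905 = 1.9172.
x_1 = (-1.5435 − 1.0290·1.9172 − 0.3430·(-1.6234) − 3.0870·1.6717)/5.8310 = -1.3925.

x = (-1.3925, 1.9172, -1.6234, 1.6717)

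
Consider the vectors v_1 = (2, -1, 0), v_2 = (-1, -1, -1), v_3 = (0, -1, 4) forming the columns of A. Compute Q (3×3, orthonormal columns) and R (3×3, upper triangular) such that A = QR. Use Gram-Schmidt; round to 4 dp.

q_1 = v_1/‖v_1‖ = (2, -1, 0)/2.2361 = (0.8944, -0.4472, 0.0000).
r_{12} = q_1·v_2 = -0.4472.
u_2 = v_2 + 0.4472·q_1 = (-0.6000, -1.2000, -1.0000).
‖u_2‖ = 1.6733, so q_2 = (-0.3586, -0.7171, -0.5976).
r_{13} = q_1·v_3 = 0.4472; r_{23} = q_2·v_3 = -1.6733.
u_3 = v_3 − 0.4472·q_1 + 1.6733·q_2 = (-1.0000, -2.0000, 3.0000).
‖u_3‖ = 3.7417, so q_3 = (-0.2673, -0.5345, 0.8018).

Q = [[0.8944, -0.3586, -0.2673], [-0.4472, -0.7171, -0.5345], [0.0000, -0.5976, 0.8018]], R = [[2.2361, -0.4472, 0.4472], [0.0000, 1.6733, -1.6733], [0.0000, 0.0000, 3.7417]]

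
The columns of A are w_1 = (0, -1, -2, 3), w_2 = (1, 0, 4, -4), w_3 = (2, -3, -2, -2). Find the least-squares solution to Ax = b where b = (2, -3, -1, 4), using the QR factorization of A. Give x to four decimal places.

e_1 = w_1/‖w_1‖ = (0, -1, -2, 3)/3.7417 = (0.0000, -0.2673, -0.5345, 0.8018).
r_{12} = e_1·w_2 = -5.3452.
u_2 = w_2 + 5.3452·e_1 = (1.0000, -1.4286, 1.1429, 0.2857).
‖u_2‖ = 2.1044, so e_2 = (0.4752, -0.6788, 0.5431, 0.1358).
r_{13} = e_1·w_3 = 0.2673; r_{23} = e_2·w_3 = 1.6292.
u_3 = w_3 − 0.2673·e_1 − 1.6292·e_2 = (1.2258, -1.8226, -2.7419, -2.4355).
‖u_3‖ = 4.2748, so e_3 = (0.2867, -0.4264, -0.6414, -0.5697).
Qᵀb = (4.5434, 2.9869, 0.2151).
Back-substitute: x_3 = 0.2151/4.2748 = 0.0503.
x_2 = (2.9869 − 1.6292·0.0503)/2.1044 = 1.3804.
x_1 = (4.5434 + 5.3452·1.3804 − 0.2673·0.0503)/3.7417 = 3.1827.

x = (3.1827, 1.3804, 0.0503)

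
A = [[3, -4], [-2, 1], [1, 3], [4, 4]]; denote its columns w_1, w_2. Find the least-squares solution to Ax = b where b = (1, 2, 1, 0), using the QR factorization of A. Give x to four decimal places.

q_1 = w_1/‖w_1‖ = (3, -2, 1, 4)/5.4772 = (0.5477, -0.3651, 0.1826, 0.7303).
r_{12} = q_1·w_2 = 0.9129.
u_2 = w_2 − 0.9129·q_1 = (-4.5000, 1.3333, 2.8333, 3.3333).
‖u_2‖ = 6.4161, so q_2 = (-0.7014, 0.2078, 0.4416, 0.5195).
Qᵀb = (0.0000, 0.1559).
Back-substitute: x_2 = 0.1559/6.4161 = 0.0243.
x_1 = (0.0000 − 0.9129·0.0243)/5.4772 = -0.0040.

x = (-0.0040, 0.0243)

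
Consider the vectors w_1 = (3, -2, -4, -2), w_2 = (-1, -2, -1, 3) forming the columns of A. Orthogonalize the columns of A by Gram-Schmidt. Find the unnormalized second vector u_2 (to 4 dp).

w_1 = (3, -2, -4, -2); ‖w_1‖ = 5.7446, so q_1 = (0.5222, -0.3482, -0.6963, -0.3482).
q_1·w_2 = 0.5222·(-1) + (-0.3482)·(-2) + (-0.6963)·(-1) + (-0.3482)·3 = -0.1741.
u_2 = w_2 + 0.1741·q_1 = (-0.9091, -2.0606, -1.1212, 2.9394).

u_2 = (-0.9091, -2.0606, -1.1212, 2.9394)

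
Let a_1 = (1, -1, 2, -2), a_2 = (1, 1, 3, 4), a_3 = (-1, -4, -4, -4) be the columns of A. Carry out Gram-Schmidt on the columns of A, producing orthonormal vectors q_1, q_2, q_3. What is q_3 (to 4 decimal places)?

q_1 = a_1/‖a_1‖ = (1, -1, 2, -2)/3.1623 = (0.3162, -0.3162, 0.6325, -0.6325).
r_{12} = q_1·a_2 = -0.6325.
u_2 = a_2 + 0.6325·q_1 = (1.2000, 0.8000, 3.4000, 3.6000).
‖u_2‖ = 5.1575, so q_2 = (0.2327, 0.1551, 0.6592, 0.6980).
r_{13} = q_1·a_3 = 0.9487; r_{23} = q_2·a_3 = -6.2821.
u_3 = a_3 − 0.9487·q_1 + 6.2821·q_2 = (0.1617, -2.7256, -0.4586, 0.9850).
‖u_3‖ = 2.9386, so q_3 = (0.0550, -0.9275, -0.1561, 0.3352).

q_3 = (0.0550, -0.9275, -0.1561, 0.3352)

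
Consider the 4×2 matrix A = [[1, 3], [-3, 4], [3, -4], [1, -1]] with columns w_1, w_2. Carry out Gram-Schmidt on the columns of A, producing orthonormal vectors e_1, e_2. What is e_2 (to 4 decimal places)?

w_1 = (1, -3, 3, 1); ‖w_1‖ = 4.4721, so e_1 = (0.2236, -0.6708, 0.6708, 0.2236).
e_1·w_2 = 0.2236·3 + (-0.6708)·4 + 0.6708·(-4) + 0.2236·(-1) = -4.9193.
u_2 = w_2 + 4.9193·e_1 = (4.1000, 0.7000, -0.7000, 0.1000).
‖u_2‖ = 4.2190, so e_2 = (0.9718, 0.1659, -0.1659, 0.0237).

e_2 = (0.9718, 0.1659, -0.1659, 0.0237)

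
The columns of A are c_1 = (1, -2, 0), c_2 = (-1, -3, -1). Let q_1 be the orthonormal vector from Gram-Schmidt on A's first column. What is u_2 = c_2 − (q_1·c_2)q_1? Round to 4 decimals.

q_1 = c_1/‖c_1‖ = (1, -2, 0)/2.2361 = (0.4472, -0.8944, 0.0000).
r_{12} = q_1·c_2 = 2.2361.
u_2 = c_2 − 2.2361·q_1 = (-2.0000, -1.0000, -1.0000).

u_2 = (-2.0000, -1.0000, -1.0000)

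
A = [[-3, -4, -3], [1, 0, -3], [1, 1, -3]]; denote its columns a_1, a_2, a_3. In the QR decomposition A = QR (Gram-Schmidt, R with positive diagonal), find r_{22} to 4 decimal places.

a_1 = (-3, 1, 1); ‖a_1‖ = 3.3166, so q_1 = (-0.9045, 0.3015, 0.3015).
q_1·a_2 = (-0.9045)·(-4) + 0.3015·0 + 0.3015·1 = 3.9196.
u_2 = a_2 − 3.9196·q_1 = (-0.4545, -1.1818, -0.1818).
r_{22} = ‖u_2‖ = 1.2792.

r_{22} = 1.2792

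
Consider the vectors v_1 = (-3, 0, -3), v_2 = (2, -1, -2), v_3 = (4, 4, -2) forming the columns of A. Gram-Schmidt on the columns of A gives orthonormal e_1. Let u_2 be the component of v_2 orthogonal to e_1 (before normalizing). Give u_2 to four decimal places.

u_2 = (2.0000, -1.0000, -2.0000)

e_1 = v_1/‖v_1‖ = (-3, 0, -3)/4.2426 = (-0.7071, 0.0000, -0.7071).
r_{12} = e_1·v_2 = 0.0000.
u_2 = v_2 + 0.0000·e_1 = (2.0000, -1.0000, -2.0000).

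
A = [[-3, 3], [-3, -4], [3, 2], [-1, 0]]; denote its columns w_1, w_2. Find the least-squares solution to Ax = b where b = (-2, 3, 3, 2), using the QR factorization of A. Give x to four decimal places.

x = (0.3064, -0.5089)

w_1 = (-3, -3, 3, -1); ‖w_1‖ = 5.2915, so e_1 = (-0.5669, -0.5669, 0.5669, -0.1890).
e_1·w_2 = (-0.5669)·3 + (-0.5669)·(-4) + 0.5669·2 + (-0.1890)·0 = 1.7008.
u_2 = w_2 − 1.7008·e_1 = (3.9643, -3.0357, 1.0357, 0.3214).
‖u_2‖ = 5.1095, so e_2 = (0.7759, -0.5941, 0.2027, 0.0629).
Qᵀb = (0.7559, -2.6002).
Back-substitute: x_2 = -2.6002/5.1095 = -0.5089.
x_1 = (0.7559 − 1.7008·(-0.5089))/5.2915 = 0.3064.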